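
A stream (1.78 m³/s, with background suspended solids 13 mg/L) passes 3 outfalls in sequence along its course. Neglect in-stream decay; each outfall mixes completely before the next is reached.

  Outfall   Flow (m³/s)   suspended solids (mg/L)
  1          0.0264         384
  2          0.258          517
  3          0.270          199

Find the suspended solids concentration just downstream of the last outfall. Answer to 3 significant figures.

94.4 mg/L

Outfall 1: combined Q = 1.806 m³/s; C = (1.780·13.00 + 0.02640·384.0)/1.806 = 18.42 mg/L.
Outfall 2: combined Q = 2.064 m³/s; C = (1.806·18.42 + 0.2580·517.0)/2.064 = 80.73 mg/L.
Outfall 3: combined Q = 2.334 m³/s; C = (2.064·80.73 + 0.2700·199.0)/2.334 = 94.41 mg/L.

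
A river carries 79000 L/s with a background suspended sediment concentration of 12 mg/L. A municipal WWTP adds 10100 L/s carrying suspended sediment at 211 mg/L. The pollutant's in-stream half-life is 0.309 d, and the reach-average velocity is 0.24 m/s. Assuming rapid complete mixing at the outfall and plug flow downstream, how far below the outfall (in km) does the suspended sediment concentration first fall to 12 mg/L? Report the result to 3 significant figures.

Flow-weighted average: C = (79000·12.00 + 10100·211.0) / 89100 = 3079000/89100 = 34.56 mg/L.
Half-life 0.309 d → k = ln 2 / 0.309 = 2.243 d⁻¹.
Set 34.56·exp(−k·t) = 12 → t = ln(34.56/12)/k = 40740 s = 11.32 h.
Distance = v·t = 0.24·40740 = 9778 m = 9.778 km.

9.78 km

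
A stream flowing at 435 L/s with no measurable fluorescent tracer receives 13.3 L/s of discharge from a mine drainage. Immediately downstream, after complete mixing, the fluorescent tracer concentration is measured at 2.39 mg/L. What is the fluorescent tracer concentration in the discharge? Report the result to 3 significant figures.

Mass balance: 435.0·0 + 13.30·Cₑ = 448.3·2.390
→ Cₑ = (448.3·2.390 − 435.0·0) / 13.30 = 80.56 mg/L.

80.6 mg/L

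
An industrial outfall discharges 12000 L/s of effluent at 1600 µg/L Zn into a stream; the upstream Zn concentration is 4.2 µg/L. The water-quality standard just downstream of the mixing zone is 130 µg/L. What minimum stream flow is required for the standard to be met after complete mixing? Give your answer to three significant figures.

Set C_mix = 130: (Q·4.200 + 12000·1600) / (Q + 12000) = 130
→ Q = 12000·(1600 − 130)/(130 − 4.200) = 140200 L/s.

140000 L/s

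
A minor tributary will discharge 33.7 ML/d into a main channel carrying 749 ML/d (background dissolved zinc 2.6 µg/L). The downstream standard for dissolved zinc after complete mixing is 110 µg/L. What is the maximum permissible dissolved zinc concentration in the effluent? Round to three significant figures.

At the limit, (Qr·Cr + Qe·Cₑ)/(Qr + Qe) = 110:
Cₑ = (782.7·110 − 749.0·2.600) / 33.70 = 2497 µg/L.

2500 µg/L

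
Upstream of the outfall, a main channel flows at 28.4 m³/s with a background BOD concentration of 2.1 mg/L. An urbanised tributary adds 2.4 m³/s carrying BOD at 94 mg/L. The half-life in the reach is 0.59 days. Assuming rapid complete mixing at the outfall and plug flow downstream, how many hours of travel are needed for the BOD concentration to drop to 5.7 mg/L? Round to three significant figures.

9.92 h

Flow-weighted average: C = (28.40·2.100 + 2.400·94.00) / 30.80 = 285.2/30.80 = 9.261 mg/L.
Half-life 0.59 d → k = ln 2 / 0.59 = 1.175 d⁻¹.
9.261·exp(−k·t) = 5.7 → t = ln(9.261/5.7)/k = 35690 s = 9.915 h.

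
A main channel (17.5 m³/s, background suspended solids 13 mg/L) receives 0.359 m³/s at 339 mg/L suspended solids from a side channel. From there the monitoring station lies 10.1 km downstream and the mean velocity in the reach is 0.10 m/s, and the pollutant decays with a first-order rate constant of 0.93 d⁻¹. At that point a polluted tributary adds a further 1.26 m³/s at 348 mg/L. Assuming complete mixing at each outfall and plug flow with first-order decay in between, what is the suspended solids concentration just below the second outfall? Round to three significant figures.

29.1 mg/L

Conservation of mass: C = (17.50·13.00 + 0.3590·339.0) / 17.86 = 349.2/17.86 = 19.55 mg/L; combined flow 17.86 m³/s.
Travel time t = 10.1·1000 / 0.10 = 101000 s = 28.06 h.
First-order decay: C = 19.55·exp(−k·t) = 19.55·0.3372 = 6.593 mg/L.
At the second outfall, C = (17.86·6.593 + 1.260·348.0) / (17.86 + 1.260) = 29.09 mg/L.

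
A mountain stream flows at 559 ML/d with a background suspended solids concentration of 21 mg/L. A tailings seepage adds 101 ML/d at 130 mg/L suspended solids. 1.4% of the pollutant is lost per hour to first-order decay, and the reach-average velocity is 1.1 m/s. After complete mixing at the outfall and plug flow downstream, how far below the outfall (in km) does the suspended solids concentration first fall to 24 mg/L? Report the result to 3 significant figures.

127 km

Mixed concentration C = ΣQC/ΣQ = (559.0·21.00 + 101.0·130.0) / 660.0 = 24870/660.0 = 37.68 mg/L.
1.4%/h lost → k = −ln(1 − 0.014) = 0.01410 h⁻¹.
Set 37.68·exp(−k·t) = 24 → t = ln(37.68/24)/k = 115200 s = 31.99 h.
Distance = v·t = 1.1·115200 = 126700 m = 126.7 km.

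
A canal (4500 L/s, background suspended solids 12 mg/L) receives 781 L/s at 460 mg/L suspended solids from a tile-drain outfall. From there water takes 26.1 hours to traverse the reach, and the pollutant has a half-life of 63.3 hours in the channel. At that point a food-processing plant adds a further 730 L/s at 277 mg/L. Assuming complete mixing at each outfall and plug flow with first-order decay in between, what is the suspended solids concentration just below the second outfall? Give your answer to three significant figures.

After mixing, C = (4500·12.00 + 781.0·460.0) / 5281 = 413300/5281 = 78.25 mg/L; combined flow 5281 L/s.
Half-life 63.3 h → k = ln 2 / 63.3 = 0.01095 h⁻¹ = 0.2628 d⁻¹.
Decay over the reach: 78.25·exp(−kt) = 78.25·0.7514 = 58.80 mg/L.
Second outfall: C = (5281·58.80 + 730.0·277.0)/6011 = 85.30 mg/L.

85.3 mg/L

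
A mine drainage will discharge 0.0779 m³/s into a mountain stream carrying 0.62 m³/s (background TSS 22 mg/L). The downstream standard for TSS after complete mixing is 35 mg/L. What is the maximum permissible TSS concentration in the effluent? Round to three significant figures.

138 mg/L

At the limit, (Qr·Cr + Qe·Cₑ)/(Qr + Qe) = 35:
Cₑ = (0.6979·35 − 0.6200·22.00) / 0.07790 = 138.5 mg/L.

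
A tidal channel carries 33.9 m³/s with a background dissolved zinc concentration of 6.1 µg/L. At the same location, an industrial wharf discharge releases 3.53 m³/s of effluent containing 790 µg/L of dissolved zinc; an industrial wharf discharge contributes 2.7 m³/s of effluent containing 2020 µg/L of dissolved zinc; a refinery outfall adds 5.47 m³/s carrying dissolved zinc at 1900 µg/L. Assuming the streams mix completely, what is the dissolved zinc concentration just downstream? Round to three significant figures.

Flow-weighted average: C = (33.90·6.100 + 3.530·790.0 + 2.700·2020 + 5.470·1900) / 45.60 = 18840/45.60 = 413.2 µg/L.

413 µg/L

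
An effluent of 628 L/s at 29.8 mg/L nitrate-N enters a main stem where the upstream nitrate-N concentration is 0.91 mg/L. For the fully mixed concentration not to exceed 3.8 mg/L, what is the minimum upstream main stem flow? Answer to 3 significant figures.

5650 L/s

Set C_mix = 3.8: (Q·0.9100 + 628.0·29.80) / (Q + 628.0) = 3.8
→ Q = 628.0·(29.80 − 3.8)/(3.8 − 0.9100) = 5650 L/s.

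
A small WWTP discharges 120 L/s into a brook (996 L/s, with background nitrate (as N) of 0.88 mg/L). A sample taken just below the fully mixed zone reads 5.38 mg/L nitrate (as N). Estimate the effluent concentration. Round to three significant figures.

42.7 mg/L

Mass balance: 996.0·0.8800 + 120.0·Cₑ = 1116·5.380
→ Cₑ = (1116·5.380 − 996.0·0.8800) / 120.0 = 42.73 mg/L.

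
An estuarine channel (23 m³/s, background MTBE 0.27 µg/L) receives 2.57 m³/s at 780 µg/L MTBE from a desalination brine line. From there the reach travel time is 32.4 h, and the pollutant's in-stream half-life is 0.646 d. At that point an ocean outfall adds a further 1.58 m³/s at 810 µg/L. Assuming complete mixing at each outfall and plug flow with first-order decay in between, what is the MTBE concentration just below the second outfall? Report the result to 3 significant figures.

Mass balance: C = (23.00·0.2700 + 2.570·780.0) / 25.57 = 2011/25.57 = 78.64 µg/L; combined flow 25.57 m³/s.
Half-life 0.646 d → k = ln 2 / 0.646 = 1.073 d⁻¹.
After decay, C = 78.64 × e^(−kt) = 78.64 × 0.2349 = 18.47 µg/L.
At the second outfall, C = (25.57·18.47 + 1.580·810.0) / (25.57 + 1.580) = 64.54 µg/L.

64.5 µg/L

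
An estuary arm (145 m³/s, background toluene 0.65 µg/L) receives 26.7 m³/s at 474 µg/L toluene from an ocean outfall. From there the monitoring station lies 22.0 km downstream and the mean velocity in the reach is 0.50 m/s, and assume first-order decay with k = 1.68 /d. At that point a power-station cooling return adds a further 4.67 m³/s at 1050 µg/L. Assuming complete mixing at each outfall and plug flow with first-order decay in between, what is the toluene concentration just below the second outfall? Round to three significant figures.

Conservation of mass: C = (145.0·0.6500 + 26.70·474.0) / 171.7 = 12750/171.7 = 74.26 µg/L; combined flow 171.7 m³/s.
Travel time t = 22.0·1000 / 0.50 = 44000 s = 12.22 h.
After decay, C = 74.26 × e^(−kt) = 74.26 × 0.4250 = 31.56 µg/L.
At the second outfall, C = (171.7·31.56 + 4.670·1050) / (171.7 + 4.670) = 58.53 µg/L.

58.5 µg/L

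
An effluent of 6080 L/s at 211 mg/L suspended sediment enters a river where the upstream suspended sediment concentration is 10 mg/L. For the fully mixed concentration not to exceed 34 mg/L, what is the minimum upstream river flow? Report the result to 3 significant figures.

44800 L/s

Set C_mix = 34: (Q·10.00 + 6080·211.0) / (Q + 6080) = 34
→ Q = 6080·(211.0 − 34)/(34 − 10.00) = 44840 L/s.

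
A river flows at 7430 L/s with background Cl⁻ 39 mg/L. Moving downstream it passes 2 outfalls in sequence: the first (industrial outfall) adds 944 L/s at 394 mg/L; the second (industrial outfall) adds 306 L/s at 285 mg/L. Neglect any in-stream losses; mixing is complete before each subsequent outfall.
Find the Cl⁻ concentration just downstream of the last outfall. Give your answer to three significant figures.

86.3 mg/L

After outfall 1: Q = 7430 + 944.0 = 8374 L/s; C = (7430·39.00 + 944.0·394.0)/8374 = 79.02 mg/L.
After outfall 2: Q = 8374 + 306.0 = 8680 L/s; C = (8374·79.02 + 306.0·285.0)/8680 = 86.28 mg/L.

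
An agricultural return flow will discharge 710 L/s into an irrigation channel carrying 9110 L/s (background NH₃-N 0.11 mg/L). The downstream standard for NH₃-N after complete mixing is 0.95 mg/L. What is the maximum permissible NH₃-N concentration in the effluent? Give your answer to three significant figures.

At the limit, (Qr·Cr + Qe·Cₑ)/(Qr + Qe) = 0.95:
Cₑ = (9820·0.95 − 9110·0.1100) / 710.0 = 11.73 mg/L.

11.7 mg/L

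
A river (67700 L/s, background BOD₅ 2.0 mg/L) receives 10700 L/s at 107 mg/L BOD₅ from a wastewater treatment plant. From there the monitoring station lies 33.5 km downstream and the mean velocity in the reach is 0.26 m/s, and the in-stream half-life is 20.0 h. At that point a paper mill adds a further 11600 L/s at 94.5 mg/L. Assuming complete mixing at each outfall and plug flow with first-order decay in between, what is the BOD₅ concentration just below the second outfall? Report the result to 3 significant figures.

16.3 mg/L

Conservation of mass: C = (67700·2.000 + 10700·107.0) / 78400 = 1280000/78400 = 16.33 mg/L; combined flow 78400 L/s.
Travel time t = 33.5·1000 / 0.26 = 128800 s = 35.79 h.
Half-life 20.0 h → k = ln 2 / 20.0 = 0.03466 h⁻¹ = 0.8318 d⁻¹.
First-order decay: C = 16.33·exp(−k·t) = 16.33·0.2893 = 4.724 mg/L.
At the second outfall, C = (78400·4.724 + 11600·94.50) / (78400 + 11600) = 16.29 mg/L.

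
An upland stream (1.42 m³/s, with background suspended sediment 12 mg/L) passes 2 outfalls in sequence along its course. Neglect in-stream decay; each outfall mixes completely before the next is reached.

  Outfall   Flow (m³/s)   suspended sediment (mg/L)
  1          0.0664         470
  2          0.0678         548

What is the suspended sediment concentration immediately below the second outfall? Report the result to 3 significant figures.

54.9 mg/L

Outfall 1: combined Q = 1.486 m³/s; C = (1.420·12.00 + 0.06640·470.0)/1.486 = 32.46 mg/L.
Outfall 2: combined Q = 1.554 m³/s; C = (1.486·32.46 + 0.06780·548.0)/1.554 = 54.95 mg/L.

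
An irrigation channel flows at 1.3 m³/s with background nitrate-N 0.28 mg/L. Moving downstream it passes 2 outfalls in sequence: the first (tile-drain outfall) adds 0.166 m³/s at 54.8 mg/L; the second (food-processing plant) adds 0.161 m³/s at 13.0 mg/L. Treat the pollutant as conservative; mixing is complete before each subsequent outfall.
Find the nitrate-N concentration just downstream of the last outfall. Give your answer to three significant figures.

Below outfall 1: Q → 1.466 m³/s, C = (1.300·0.2800 + 0.1660·54.80)/1.466 = 6.453 mg/L.
Below outfall 2: Q → 1.627 m³/s, C = (1.466·6.453 + 0.1610·13.00)/1.627 = 7.101 mg/L.

7.10 mg/L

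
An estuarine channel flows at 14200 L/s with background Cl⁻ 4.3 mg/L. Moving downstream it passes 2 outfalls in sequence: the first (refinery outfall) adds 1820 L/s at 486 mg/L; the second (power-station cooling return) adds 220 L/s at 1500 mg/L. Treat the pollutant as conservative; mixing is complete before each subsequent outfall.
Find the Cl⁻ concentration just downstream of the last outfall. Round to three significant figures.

78.5 mg/L

Below outfall 1: Q → 16020 L/s, C = (14200·4.300 + 1820·486.0)/16020 = 59.02 mg/L.
Below outfall 2: Q → 16240 L/s, C = (16020·59.02 + 220.0·1500)/16240 = 78.55 mg/L.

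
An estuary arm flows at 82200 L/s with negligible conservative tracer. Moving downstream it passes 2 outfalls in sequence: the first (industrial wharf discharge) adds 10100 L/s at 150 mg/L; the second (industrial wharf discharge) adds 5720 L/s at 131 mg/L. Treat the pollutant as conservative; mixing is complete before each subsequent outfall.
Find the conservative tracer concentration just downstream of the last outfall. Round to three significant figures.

Outfall 1: combined Q = 92300 L/s; C = (82200·0 + 10100·150.0)/92300 = 16.41 mg/L.
Outfall 2: combined Q = 98020 L/s; C = (92300·16.41 + 5720·131.0)/98020 = 23.10 mg/L.

23.1 mg/L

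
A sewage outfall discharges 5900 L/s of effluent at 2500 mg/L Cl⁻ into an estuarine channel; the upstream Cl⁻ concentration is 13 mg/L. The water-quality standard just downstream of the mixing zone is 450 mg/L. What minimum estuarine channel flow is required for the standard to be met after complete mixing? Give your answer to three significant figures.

27700 L/s

Set C_mix = 450: (Q·13.00 + 5900·2500) / (Q + 5900) = 450
→ Q = 5900·(2500 − 450)/(450 − 13.00) = 27680 L/s.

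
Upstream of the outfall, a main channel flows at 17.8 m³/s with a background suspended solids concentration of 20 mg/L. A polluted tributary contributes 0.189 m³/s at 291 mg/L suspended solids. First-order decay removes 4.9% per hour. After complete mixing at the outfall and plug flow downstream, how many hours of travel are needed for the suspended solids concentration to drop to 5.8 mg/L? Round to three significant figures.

27.3 h

Mixed concentration C = ΣQC/ΣQ = (17.80·20.00 + 0.1890·291.0) / 17.99 = 411.0/17.99 = 22.85 mg/L.
4.9%/h lost → k = −ln(1 − 0.049) = 0.05024 h⁻¹.
22.85·exp(−k·t) = 5.8 → t = ln(22.85/5.8)/k = 98240 s = 27.29 h.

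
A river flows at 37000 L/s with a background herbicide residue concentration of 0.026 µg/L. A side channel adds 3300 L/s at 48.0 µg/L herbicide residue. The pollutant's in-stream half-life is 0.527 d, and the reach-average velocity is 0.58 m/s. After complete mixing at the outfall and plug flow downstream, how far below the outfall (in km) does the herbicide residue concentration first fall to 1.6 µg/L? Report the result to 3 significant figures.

34.5 km

Mixed concentration C = ΣQC/ΣQ = (37000·0.02600 + 3300·48.00) / 40300 = 159400/40300 = 3.954 µg/L.
Half-life 0.527 d → k = ln 2 / 0.527 = 1.315 d⁻¹.
Set 3.954·exp(−k·t) = 1.6 → t = ln(3.954/1.6)/k = 59440 s = 16.51 h.
Distance = v·t = 0.58·59440 = 34470 m = 34.47 km.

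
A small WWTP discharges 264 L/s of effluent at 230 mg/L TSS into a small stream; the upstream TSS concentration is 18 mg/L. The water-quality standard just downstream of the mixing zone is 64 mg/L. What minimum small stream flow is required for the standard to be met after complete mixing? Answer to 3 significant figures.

953 L/s

Set C_mix = 64: (Q·18.00 + 264.0·230.0) / (Q + 264.0) = 64
→ Q = 264.0·(230.0 − 64)/(64 − 18.00) = 952.7 L/s.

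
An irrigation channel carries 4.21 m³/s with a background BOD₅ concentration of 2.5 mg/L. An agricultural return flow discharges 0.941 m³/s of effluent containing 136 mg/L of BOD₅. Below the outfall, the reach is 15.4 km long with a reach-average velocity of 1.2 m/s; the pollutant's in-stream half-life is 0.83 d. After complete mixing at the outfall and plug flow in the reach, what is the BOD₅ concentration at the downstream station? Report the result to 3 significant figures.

After mixing, C = (4.210·2.500 + 0.9410·136.0) / 5.151 = 138.5/5.151 = 26.89 mg/L.
Travel time t = 15.4·1000 / 1.2 = 12830 s = 3.565 h.
Half-life 0.83 d → k = ln 2 / 0.83 = 0.8351 d⁻¹.
Decay over the reach: 26.89·exp(−kt) = 26.89·0.8833 = 23.75 mg/L.

23.8 mg/L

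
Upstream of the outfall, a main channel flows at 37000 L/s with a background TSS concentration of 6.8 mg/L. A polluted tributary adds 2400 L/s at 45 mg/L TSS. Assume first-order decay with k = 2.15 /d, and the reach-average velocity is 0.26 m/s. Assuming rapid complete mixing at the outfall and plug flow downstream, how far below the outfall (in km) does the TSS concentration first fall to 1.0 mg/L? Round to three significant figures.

Mixed concentration C = ΣQC/ΣQ = (37000·6.800 + 2400·45.00) / 39400 = 359600/39400 = 9.127 mg/L.
Set 9.127·exp(−k·t) = 1.0 → t = ln(9.127/1.0)/k = 88860 s = 24.68 h.
Distance = v·t = 0.26·88860 = 23100 m = 23.10 km.

23.1 km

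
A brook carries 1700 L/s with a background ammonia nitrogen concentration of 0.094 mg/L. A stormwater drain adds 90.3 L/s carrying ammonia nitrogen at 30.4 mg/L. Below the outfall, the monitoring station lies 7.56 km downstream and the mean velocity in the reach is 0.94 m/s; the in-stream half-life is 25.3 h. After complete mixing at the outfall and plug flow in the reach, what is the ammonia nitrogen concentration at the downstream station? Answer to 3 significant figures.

1.53 mg/L

After mixing, C = (1700·0.09400 + 90.30·30.40) / 1790 = 2905/1790 = 1.623 mg/L.
Travel time t = 7.56·1000 / 0.94 = 8043 s = 2.234 h.
Half-life 25.3 h → k = ln 2 / 25.3 = 0.02740 h⁻¹ = 0.6575 d⁻¹.
After decay, C = 1.623 × e^(−kt) = 1.623 × 0.9406 = 1.526 mg/L.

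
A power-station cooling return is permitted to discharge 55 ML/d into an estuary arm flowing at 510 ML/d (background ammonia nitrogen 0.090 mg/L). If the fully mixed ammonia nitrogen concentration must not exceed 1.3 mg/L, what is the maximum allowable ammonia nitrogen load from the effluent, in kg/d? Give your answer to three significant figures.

Mass balance at the limit: 510.0·0.09000 + 55.00·Cₑ = 565.0·1.3 → Cₑ = 12.52 mg/L.
55.00 ML/d = 0.6366 m³/s. Load = 0.6366 m³/s × 12.52 g/m³ × 86 400 s/d = 688.6 kg/d.

689 kg/d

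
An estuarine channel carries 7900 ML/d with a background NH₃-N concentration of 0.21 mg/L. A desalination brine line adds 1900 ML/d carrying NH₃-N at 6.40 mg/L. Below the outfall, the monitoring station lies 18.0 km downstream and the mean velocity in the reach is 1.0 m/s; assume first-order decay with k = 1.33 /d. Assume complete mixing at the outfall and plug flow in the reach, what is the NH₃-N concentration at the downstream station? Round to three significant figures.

1.07 mg/L

After mixing, C = (7900·0.2100 + 1900·6.400) / 9800 = 13820/9800 = 1.410 mg/L.
Travel time t = 18.0·1000 / 1.0 = 18000 s = 5.000 h.
Applying C = C₀e^(−kt): 1.410 × 0.7580 = 1.069 mg/L.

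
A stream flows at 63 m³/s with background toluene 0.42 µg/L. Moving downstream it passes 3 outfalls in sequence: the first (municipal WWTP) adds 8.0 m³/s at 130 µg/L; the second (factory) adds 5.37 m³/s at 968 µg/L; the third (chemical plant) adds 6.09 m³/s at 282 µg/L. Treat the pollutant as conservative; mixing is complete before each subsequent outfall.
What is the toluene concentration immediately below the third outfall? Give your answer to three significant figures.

After outfall 1: Q = 63.00 + 8.000 = 71.00 m³/s; C = (63.00·0.4200 + 8.000·130.0)/71.00 = 15.02 µg/L.
After outfall 2: Q = 71.00 + 5.370 = 76.37 m³/s; C = (71.00·15.02 + 5.370·968.0)/76.37 = 82.03 µg/L.
After outfall 3: Q = 76.37 + 6.090 = 82.46 m³/s; C = (76.37·82.03 + 6.090·282.0)/82.46 = 96.80 µg/L.

96.8 µg/L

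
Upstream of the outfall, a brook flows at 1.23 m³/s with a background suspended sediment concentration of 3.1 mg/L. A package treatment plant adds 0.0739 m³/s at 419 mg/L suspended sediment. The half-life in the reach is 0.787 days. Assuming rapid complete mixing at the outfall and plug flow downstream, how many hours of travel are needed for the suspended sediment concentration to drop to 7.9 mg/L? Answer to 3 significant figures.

33.2 h

After mixing, C = (1.230·3.100 + 0.07390·419.0) / 1.304 = 34.78/1.304 = 26.67 mg/L.
Half-life 0.787 d → k = ln 2 / 0.787 = 0.8807 d⁻¹.
26.67·exp(−k·t) = 7.9 → t = ln(26.67/7.9)/k = 119400 s = 33.16 h.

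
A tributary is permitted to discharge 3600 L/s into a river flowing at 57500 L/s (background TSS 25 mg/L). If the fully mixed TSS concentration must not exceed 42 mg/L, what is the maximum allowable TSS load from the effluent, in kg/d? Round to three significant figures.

Mass balance at the limit: 57500·25.00 + 3600·Cₑ = 61100·42 → Cₑ = 313.5 mg/L.
3600 L/s = 3.600 m³/s. Load = 3.600 m³/s × 313.5 g/m³ × 86 400 s/d = 97520 kg/d.

97500 kg/d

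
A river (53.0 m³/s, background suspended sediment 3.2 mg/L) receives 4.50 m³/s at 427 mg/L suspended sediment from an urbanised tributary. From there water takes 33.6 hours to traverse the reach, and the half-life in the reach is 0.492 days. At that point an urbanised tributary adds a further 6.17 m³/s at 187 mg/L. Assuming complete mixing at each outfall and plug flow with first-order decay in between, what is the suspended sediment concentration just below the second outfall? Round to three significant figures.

Mixed concentration C = ΣQC/ΣQ = (53.00·3.200 + 4.500·427.0) / 57.50 = 2091/57.50 = 36.37 mg/L; combined flow 57.50 m³/s.
Half-life 0.492 d → k = ln 2 / 0.492 = 1.409 d⁻¹.
Applying C = C₀e^(−kt): 36.37 × 0.1391 = 5.060 mg/L.
At the second outfall, C = (57.50·5.060 + 6.170·187.0) / (57.50 + 6.170) = 22.69 mg/L.

22.7 mg/L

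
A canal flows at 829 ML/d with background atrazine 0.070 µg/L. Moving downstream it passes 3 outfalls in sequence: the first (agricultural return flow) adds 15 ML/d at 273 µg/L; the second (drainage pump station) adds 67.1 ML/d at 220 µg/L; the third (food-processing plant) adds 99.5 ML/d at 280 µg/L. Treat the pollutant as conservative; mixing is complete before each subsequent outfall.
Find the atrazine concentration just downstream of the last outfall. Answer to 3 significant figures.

46.3 µg/L

Below outfall 1: Q → 844.0 ML/d, C = (829.0·0.07000 + 15.00·273.0)/844.0 = 4.921 µg/L.
Below outfall 2: Q → 911.1 ML/d, C = (844.0·4.921 + 67.10·220.0)/911.1 = 20.76 µg/L.
Below outfall 3: Q → 1011 ML/d, C = (911.1·20.76 + 99.50·280.0)/1011 = 46.28 µg/L.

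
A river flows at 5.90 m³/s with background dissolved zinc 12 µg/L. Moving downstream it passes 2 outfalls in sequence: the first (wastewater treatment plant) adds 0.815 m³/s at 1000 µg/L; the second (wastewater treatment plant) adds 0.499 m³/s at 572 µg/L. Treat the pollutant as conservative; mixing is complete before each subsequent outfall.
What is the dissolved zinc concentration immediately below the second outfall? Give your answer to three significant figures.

162 µg/L

Below outfall 1: Q → 6.715 m³/s, C = (5.900·12.00 + 0.8150·1000)/6.715 = 131.9 µg/L.
Below outfall 2: Q → 7.214 m³/s, C = (6.715·131.9 + 0.4990·572.0)/7.214 = 162.4 µg/L.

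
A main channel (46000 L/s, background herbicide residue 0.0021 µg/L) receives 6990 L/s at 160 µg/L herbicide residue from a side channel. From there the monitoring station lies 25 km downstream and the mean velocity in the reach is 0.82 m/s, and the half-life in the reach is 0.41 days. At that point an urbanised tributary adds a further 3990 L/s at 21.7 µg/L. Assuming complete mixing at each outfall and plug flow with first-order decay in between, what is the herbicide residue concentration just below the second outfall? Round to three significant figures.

Mixed concentration C = ΣQC/ΣQ = (46000·0.002100 + 6990·160.0) / 52990 = 1118000/52990 = 21.11 µg/L; combined flow 52990 L/s.
Travel time t = 25·1000 / 0.82 = 30490 s = 8.469 h.
Half-life 0.41 d → k = ln 2 / 0.41 = 1.691 d⁻¹.
First-order decay: C = 21.11·exp(−k·t) = 21.11·0.5507 = 11.62 µg/L.
At the second outfall, C = (52990·11.62 + 3990·21.70) / (52990 + 3990) = 12.33 µg/L.

12.3 µg/L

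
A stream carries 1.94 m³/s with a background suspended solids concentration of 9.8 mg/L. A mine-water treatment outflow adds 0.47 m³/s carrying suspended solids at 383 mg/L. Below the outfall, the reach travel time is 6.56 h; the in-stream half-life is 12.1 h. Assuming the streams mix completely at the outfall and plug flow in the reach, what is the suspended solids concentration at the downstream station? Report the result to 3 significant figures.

56.7 mg/L

Mass balance: C = (1.940·9.800 + 0.4700·383.0) / 2.410 = 199.0/2.410 = 82.58 mg/L.
Half-life 12.1 h → k = ln 2 / 12.1 = 0.05728 h⁻¹ = 1.375 d⁻¹.
After decay, C = 82.58 × e^(−kt) = 82.58 × 0.6867 = 56.71 mg/L.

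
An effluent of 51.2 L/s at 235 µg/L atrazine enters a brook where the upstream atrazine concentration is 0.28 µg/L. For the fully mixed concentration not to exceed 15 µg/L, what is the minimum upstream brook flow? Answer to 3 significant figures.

765 L/s

Set C_mix = 15: (Q·0.2800 + 51.20·235.0) / (Q + 51.20) = 15
→ Q = 51.20·(235.0 − 15)/(15 − 0.2800) = 765.2 L/s.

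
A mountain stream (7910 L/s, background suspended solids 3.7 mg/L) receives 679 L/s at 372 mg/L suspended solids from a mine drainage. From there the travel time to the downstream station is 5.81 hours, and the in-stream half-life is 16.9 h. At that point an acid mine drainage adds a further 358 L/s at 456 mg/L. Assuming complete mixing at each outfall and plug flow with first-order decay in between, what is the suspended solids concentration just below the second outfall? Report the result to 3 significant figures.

43.1 mg/L

Conservation of mass: C = (7910·3.700 + 679.0·372.0) / 8589 = 281900/8589 = 32.82 mg/L; combined flow 8589 L/s.
Half-life 16.9 h → k = ln 2 / 16.9 = 0.04101 h⁻¹ = 0.9844 d⁻¹.
Decay over the reach: 32.82·exp(−kt) = 32.82·0.7880 = 25.86 mg/L.
Second outfall: C = (8589·25.86 + 358.0·456.0)/8947 = 43.07 mg/L.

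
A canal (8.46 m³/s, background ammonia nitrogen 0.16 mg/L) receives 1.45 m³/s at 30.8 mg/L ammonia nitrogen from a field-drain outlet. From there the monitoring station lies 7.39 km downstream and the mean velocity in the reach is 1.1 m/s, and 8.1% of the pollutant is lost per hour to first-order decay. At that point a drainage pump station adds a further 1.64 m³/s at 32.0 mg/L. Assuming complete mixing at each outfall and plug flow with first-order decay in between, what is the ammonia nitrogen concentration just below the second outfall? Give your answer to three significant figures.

Conservation of mass: C = (8.460·0.1600 + 1.450·30.80) / 9.910 = 46.01/9.910 = 4.643 mg/L; combined flow 9.910 m³/s.
Travel time t = 7.39·1000 / 1.1 = 6718 s = 1.866 h.
8.1%/h lost → k = −ln(1 − 0.081) = 0.08447 h⁻¹.
Decay over the reach: 4.643·exp(−kt) = 4.643·0.8542 = 3.966 mg/L.
Second outfall: C = (9.910·3.966 + 1.640·32.00)/11.55 = 7.947 mg/L.

7.95 mg/L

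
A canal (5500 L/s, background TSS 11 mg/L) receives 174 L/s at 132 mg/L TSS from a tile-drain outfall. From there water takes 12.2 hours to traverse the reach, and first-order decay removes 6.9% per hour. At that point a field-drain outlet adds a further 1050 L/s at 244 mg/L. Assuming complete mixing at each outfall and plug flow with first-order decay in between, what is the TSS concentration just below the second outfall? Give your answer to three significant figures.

Flow-weighted average: C = (5500·11.00 + 174.0·132.0) / 5674 = 83470/5674 = 14.71 mg/L; combined flow 5674 L/s.
6.9%/h lost → k = −ln(1 − 0.069) = 0.07150 h⁻¹.
After decay, C = 14.71 × e^(−kt) = 14.71 × 0.4180 = 6.149 mg/L.
At the second outfall, C = (5674·6.149 + 1050·244.0) / (5674 + 1050) = 43.29 mg/L.

43.3 mg/L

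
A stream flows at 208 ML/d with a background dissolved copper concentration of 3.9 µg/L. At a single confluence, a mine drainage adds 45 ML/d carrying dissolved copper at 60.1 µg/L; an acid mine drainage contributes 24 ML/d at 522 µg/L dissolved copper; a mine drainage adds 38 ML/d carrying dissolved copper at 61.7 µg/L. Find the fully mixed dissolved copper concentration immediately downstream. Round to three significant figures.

Mixed concentration C = ΣQC/ΣQ = (208.0·3.900 + 45.00·60.10 + 24.00·522.0 + 38.00·61.70) / 315.0 = 18390/315.0 = 58.38 µg/L.

58.4 µg/L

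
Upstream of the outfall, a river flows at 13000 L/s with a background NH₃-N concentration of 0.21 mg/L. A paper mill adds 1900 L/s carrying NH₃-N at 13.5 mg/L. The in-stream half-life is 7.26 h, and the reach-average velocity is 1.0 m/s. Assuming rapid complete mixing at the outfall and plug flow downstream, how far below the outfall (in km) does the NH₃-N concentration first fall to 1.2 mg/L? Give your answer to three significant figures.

Conservation of mass: C = (13000·0.2100 + 1900·13.50) / 14900 = 28380/14900 = 1.905 mg/L.
Half-life 7.26 h → k = ln 2 / 7.26 = 0.09547 h⁻¹ = 2.291 d⁻¹.
Set 1.905·exp(−k·t) = 1.2 → t = ln(1.905/1.2)/k = 17420 s = 4.839 h.
Distance = v·t = 1.0·17420 = 17420 m = 17.42 km.

17.4 km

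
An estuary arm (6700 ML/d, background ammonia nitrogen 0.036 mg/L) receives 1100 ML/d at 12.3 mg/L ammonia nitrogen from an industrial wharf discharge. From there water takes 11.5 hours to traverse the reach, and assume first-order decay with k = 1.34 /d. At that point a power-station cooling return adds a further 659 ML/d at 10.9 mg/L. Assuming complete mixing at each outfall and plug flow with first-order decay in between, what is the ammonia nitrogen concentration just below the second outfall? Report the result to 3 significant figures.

1.71 mg/L

After mixing, C = (6700·0.03600 + 1100·12.30) / 7800 = 13770/7800 = 1.766 mg/L; combined flow 7800 ML/d.
After decay, C = 1.766 × e^(−kt) = 1.766 × 0.5262 = 0.9290 mg/L.
Second outfall: C = (7800·0.9290 + 659.0·10.90)/8459 = 1.706 mg/L.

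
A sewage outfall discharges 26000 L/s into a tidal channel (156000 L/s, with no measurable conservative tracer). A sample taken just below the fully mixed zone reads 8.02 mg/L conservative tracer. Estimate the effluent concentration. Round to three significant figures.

56.1 mg/L

Mass balance: 156000·0 + 26000·Cₑ = 182000·8.020
→ Cₑ = (182000·8.020 − 156000·0) / 26000 = 56.14 mg/L.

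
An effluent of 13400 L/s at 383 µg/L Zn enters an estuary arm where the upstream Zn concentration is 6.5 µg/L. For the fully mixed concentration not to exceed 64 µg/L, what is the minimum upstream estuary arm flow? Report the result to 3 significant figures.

Set C_mix = 64: (Q·6.500 + 13400·383.0) / (Q + 13400) = 64
→ Q = 13400·(383.0 − 64)/(64 − 6.500) = 74340 L/s.

74300 L/s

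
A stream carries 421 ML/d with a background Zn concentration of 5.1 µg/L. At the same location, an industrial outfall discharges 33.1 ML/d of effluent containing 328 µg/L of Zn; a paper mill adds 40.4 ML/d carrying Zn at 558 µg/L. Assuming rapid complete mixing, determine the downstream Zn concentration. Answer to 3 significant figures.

Mixed concentration C = ΣQC/ΣQ = (421.0·5.100 + 33.10·328.0 + 40.40·558.0) / 494.5 = 35550/494.5 = 71.88 µg/L.

71.9 µg/L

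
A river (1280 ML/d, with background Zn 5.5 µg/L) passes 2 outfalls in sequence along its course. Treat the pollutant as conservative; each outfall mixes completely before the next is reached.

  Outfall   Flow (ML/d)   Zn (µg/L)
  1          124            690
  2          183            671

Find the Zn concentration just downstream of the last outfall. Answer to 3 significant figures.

136 µg/L

Outfall 1: combined Q = 1404 ML/d; C = (1280·5.500 + 124.0·690.0)/1404 = 65.95 µg/L.
Outfall 2: combined Q = 1587 ML/d; C = (1404·65.95 + 183.0·671.0)/1587 = 135.7 µg/L.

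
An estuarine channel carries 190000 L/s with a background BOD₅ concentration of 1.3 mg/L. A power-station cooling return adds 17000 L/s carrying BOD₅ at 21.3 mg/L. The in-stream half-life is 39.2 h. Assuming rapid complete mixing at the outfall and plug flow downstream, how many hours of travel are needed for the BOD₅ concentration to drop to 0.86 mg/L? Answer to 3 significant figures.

Mass balance: C = (190000·1.300 + 17000·21.30) / 207000 = 609100/207000 = 2.943 mg/L.
Half-life 39.2 h → k = ln 2 / 39.2 = 0.01768 h⁻¹ = 0.4244 d⁻¹.
2.943·exp(−k·t) = 0.86 → t = ln(2.943/0.86)/k = 250400 s = 69.57 h.

69.6 h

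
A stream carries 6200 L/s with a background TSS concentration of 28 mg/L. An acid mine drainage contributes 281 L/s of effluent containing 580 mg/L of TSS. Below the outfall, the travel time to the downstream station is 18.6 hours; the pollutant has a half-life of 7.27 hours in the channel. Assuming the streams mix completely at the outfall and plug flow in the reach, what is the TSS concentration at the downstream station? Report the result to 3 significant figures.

After mixing, C = (6200·28.00 + 281.0·580.0) / 6481 = 336600/6481 = 51.93 mg/L.
Half-life 7.27 h → k = ln 2 / 7.27 = 0.09534 h⁻¹ = 2.288 d⁻¹.
Decay over the reach: 51.93·exp(−kt) = 51.93·0.1698 = 8.816 mg/L.

8.82 mg/L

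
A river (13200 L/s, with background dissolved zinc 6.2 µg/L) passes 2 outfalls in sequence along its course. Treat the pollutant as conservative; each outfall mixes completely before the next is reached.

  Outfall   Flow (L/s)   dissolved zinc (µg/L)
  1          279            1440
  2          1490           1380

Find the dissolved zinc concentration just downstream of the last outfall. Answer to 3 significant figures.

Below outfall 1: Q → 13480 L/s, C = (13200·6.200 + 279.0·1440)/13480 = 35.88 µg/L.
Below outfall 2: Q → 14970 L/s, C = (13480·35.88 + 1490·1380)/14970 = 169.7 µg/L.

170 µg/L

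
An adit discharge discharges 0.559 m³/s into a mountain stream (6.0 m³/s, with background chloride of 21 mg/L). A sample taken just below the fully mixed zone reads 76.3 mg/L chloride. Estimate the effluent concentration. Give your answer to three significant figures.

Mass balance: 6.000·21.00 + 0.5590·Cₑ = 6.559·76.30
→ Cₑ = (6.559·76.30 − 6.000·21.00) / 0.5590 = 669.9 mg/L.

670 mg/L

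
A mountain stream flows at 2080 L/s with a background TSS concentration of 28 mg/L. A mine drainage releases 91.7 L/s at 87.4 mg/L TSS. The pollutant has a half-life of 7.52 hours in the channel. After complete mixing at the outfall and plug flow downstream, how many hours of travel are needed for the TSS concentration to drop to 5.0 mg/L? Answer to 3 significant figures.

Flow-weighted average: C = (2080·28.00 + 91.70·87.40) / 2172 = 66250/2172 = 30.51 mg/L.
Half-life 7.52 h → k = ln 2 / 7.52 = 0.09217 h⁻¹ = 2.212 d⁻¹.
30.51·exp(−k·t) = 5.0 → t = ln(30.51/5.0)/k = 70640 s = 19.62 h.

19.6 h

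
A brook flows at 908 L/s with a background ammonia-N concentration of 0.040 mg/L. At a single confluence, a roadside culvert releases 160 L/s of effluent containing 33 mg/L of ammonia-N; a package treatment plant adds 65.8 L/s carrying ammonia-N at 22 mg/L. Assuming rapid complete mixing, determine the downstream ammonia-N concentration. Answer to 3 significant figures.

Mass balance: C = (908.0·0.04000 + 160.0·33.00 + 65.80·22.00) / 1134 = 6764/1134 = 5.966 mg/L.

5.97 mg/L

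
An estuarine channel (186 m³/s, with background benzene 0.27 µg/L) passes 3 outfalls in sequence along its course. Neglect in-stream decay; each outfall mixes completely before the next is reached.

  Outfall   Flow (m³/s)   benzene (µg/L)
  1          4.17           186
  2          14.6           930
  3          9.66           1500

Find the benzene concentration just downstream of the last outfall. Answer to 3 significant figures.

135 µg/L

Outfall 1: combined Q = 190.2 m³/s; C = (186.0·0.2700 + 4.170·186.0)/190.2 = 4.343 µg/L.
Outfall 2: combined Q = 204.8 m³/s; C = (190.2·4.343 + 14.60·930.0)/204.8 = 70.34 µg/L.
Outfall 3: combined Q = 214.4 m³/s; C = (204.8·70.34 + 9.660·1500)/214.4 = 134.7 µg/L.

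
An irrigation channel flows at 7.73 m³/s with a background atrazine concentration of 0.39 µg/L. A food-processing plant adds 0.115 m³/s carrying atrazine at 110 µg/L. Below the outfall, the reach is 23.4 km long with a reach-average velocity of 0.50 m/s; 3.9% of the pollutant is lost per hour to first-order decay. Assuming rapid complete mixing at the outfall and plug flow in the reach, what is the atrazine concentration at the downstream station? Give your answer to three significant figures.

Mass balance: C = (7.730·0.3900 + 0.1150·110.0) / 7.845 = 15.66/7.845 = 1.997 µg/L.
Travel time t = 23.4·1000 / 0.50 = 46800 s = 13.00 h.
3.9%/h lost → k = −ln(1 − 0.039) = 0.03978 h⁻¹.
After decay, C = 1.997 × e^(−kt) = 1.997 × 0.5962 = 1.191 µg/L.

1.19 µg/L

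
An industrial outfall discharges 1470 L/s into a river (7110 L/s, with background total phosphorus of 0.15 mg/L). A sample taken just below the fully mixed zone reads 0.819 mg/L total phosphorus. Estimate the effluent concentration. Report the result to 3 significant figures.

4.05 mg/L

Mass balance: 7110·0.1500 + 1470·Cₑ = 8580·0.8190
→ Cₑ = (8580·0.8190 − 7110·0.1500) / 1470 = 4.055 mg/L.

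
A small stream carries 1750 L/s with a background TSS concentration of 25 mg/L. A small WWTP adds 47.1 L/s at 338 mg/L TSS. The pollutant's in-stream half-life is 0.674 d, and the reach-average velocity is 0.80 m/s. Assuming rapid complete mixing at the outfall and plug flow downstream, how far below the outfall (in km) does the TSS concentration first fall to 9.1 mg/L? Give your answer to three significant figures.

Mixed concentration C = ΣQC/ΣQ = (1750·25.00 + 47.10·338.0) / 1797 = 59670/1797 = 33.20 mg/L.
Half-life 0.674 d → k = ln 2 / 0.674 = 1.028 d⁻¹.
Set 33.20·exp(−k·t) = 9.1 → t = ln(33.20/9.1)/k = 108700 s = 30.21 h.
Distance = v·t = 0.80·108700 = 87000 m = 87.00 km.

87.0 km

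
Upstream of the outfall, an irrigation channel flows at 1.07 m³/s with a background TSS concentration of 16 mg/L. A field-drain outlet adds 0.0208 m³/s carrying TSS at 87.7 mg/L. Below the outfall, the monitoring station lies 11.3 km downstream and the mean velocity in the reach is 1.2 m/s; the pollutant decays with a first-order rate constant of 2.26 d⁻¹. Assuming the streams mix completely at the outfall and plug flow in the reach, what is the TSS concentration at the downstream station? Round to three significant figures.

Flow-weighted average: C = (1.070·16.00 + 0.02080·87.70) / 1.091 = 18.94/1.091 = 17.37 mg/L.
Travel time t = 11.3·1000 / 1.2 = 9417 s = 2.616 h.
Applying C = C₀e^(−kt): 17.37 × 0.7817 = 13.58 mg/L.

13.6 mg/L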